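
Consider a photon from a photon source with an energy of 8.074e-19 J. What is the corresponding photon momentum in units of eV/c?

5.04 eV/c

For a photon p = E/c, so p = 2.693e-27 kg·m/s.
Converting to eV/c: p = 5.039 eV/c ≈ 5.04 eV/c.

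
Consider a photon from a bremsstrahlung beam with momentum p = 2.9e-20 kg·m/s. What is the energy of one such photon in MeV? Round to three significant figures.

54.3 MeV

For a photon E = pc, so E = 8.694e-12 J.
Converting to MeV: E = 54.26 MeV ≈ 54.3 MeV.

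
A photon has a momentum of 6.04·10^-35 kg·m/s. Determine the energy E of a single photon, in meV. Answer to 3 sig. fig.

(c = 2.99792458·10^8 m/s, 1 eV = 1.602176634·10^-19 J.)
The photon relation is E = pc, giving E = 1.811·10^-26 J.
Converting to meV: E = 1.130·10^-4 meV ≈ 1.13·10^-4 meV.

1.13·10^-4 meV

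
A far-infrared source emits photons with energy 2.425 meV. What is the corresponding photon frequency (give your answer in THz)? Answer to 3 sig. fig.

0.586 THz

Use h = 6.62607015 × 10^-34 J·s, 1 eV = 1.602176634 × 10^-19 J.
Convert to SI: E = 2.425 meV = 3.8853 × 10^-22 J.
For a photon f = E/h, so f = 5.864 × 10^11 Hz.
Converting to THz: f = 0.5864 THz ≈ 0.586 THz.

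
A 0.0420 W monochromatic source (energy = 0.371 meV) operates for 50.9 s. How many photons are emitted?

Total energy: E_total = P·t = 0.0420 × 50.9 = 2.138 J.
Per-photon energy: E = 5.944 × 10^-23 J.
N = E_total / E_photon = 3.60 × 10^22.

3.60 × 10^22 photons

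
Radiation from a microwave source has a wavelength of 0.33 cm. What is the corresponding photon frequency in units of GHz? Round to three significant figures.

Use c = 2.99792458·10^8 m/s.
First convert: λ = 0.33 cm = 0.0033 m.
For a photon f = c/λ, so f = 9.085·10^10 Hz.
Converting to GHz: f = 90.85 GHz ≈ 90.8 GHz.

90.8 GHz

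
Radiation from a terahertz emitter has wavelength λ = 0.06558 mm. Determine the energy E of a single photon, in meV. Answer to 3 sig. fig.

First convert: λ = 0.06558 mm = 6.558e-5 m.
For a photon E = hc/λ, so E = 3.029e-21 J.
Converting to meV: E = 18.91 meV ≈ 18.9 meV.

18.9 meV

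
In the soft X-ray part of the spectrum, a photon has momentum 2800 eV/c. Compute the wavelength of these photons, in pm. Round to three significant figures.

443 pm

(h = 6.62607015 × 10^-34 J·s, c = 2.99792458 × 10^8 m/s, 1 eV = 1.602176634 × 10^-19 J.)
First convert: p = 2800 eV/c = 1.4964 × 10^-24 kg·m/s.
For a photon λ = h/p, so λ = 4.428 × 10^-10 m.
Converting to pm: λ = 442.8 pm ≈ 443 pm.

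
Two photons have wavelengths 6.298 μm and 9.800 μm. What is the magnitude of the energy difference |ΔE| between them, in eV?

0.0703 eV

Using E = hc/λ: E₁ = 3.1541e-20 J, E₂ = 2.0270e-20 J.
|ΔE| = |3.1541e-20 − 2.0270e-20| = 1.13e-20 J = 0.0703 eV.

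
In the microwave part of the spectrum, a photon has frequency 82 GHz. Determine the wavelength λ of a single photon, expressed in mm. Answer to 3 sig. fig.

Use c = 2.99792458·10^8 m/s.
In SI units: f = 82 GHz = 8.2·10^10 Hz.
Apply λ = c/f: λ = 0.003656 m.
Converting to mm: λ = 3.656 mm ≈ 3.66 mm.

3.66 mm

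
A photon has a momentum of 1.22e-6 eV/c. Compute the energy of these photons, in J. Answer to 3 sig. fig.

1.95e-25 J

Use c = 2.99792458e8 m/s, 1 eV = 1.602176634e-19 J.
First convert: p = 1.22e-6 eV/c = 6.5200e-34 kg·m/s.
The photon relation is E = pc, giving E = 1.955e-25 J.
So E ≈ 1.95e-25 J.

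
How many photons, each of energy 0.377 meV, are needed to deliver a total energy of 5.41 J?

Per-photon energy: E = 6.040 × 10^-23 J (from energy = 0.377 meV).
N = E_total / E_photon = 5.41 J / 6.040 × 10^-23 J = 8.96 × 10^22.

8.96 × 10^22 photons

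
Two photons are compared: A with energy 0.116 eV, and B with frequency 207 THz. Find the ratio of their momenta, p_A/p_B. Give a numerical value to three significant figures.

p_A = 6.199e-29 kg·m/s (from energy = 0.116 eV, via p = E/c).
p_B = 4.575e-28 kg·m/s (from frequency = 207 THz, via p = hf/c).
Ratio = 6.199e-29 / 4.575e-28 = 0.136.

0.136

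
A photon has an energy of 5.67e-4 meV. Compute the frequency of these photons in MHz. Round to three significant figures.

Take h = 6.62607015e-34 J·s, 1 eV = 1.602176634e-19 J.
In SI units: E = 5.67e-4 meV = 9.0843e-26 J.
Since f = E/h for a photon, f = 1.371e8 Hz.
Converting to MHz: f = 137.1 MHz ≈ 137 MHz.

137 MHz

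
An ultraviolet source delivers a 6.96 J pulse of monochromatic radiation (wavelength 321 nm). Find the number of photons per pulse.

1.12 × 10^19 photons

Per-photon energy: E = 6.188 × 10^-19 J (from wavelength = 321 nm).
N = E_total / E_photon = 6.96 J / 6.188 × 10^-19 J = 1.12 × 10^19.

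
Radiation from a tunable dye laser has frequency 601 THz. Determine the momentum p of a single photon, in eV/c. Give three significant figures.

2.49 eV/c

First convert: f = 601 THz = 6.01e14 Hz.
For a photon p = hf/c, so p = 1.328e-27 kg·m/s.
Converting to eV/c: p = 2.486 eV/c ≈ 2.49 eV/c.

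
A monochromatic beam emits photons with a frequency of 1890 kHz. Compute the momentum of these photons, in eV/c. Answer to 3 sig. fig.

7.82e-9 eV/c

In SI units: f = 1890 kHz = 1.89e6 Hz.
For a photon p = hf/c, so p = 4.177e-36 kg·m/s.
Converting to eV/c: p = 7.816e-9 eV/c ≈ 7.82e-9 eV/c.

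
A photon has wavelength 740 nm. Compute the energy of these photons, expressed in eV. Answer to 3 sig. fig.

1.68 eV

First convert: λ = 740 nm = 7.4e-7 m.
The photon relation is E = hc/λ, giving E = 2.684e-19 J.
Converting to eV: E = 1.675 eV ≈ 1.68 eV.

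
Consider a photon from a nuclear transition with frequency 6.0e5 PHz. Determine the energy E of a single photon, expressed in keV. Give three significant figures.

Use h = 6.62607015e-34 J·s, 1 eV = 1.602176634e-19 J.
Convert to SI: f = 6.0e5 PHz = 6.0e20 Hz.
Since E = hf for a photon, E = 3.976e-13 J.
Converting to keV: E = 2481 keV ≈ 2480 keV.

2480 keV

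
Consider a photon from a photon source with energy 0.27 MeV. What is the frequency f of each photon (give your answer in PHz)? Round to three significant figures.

6.53 × 10^4 PHz

In SI units: E = 0.27 MeV = 4.3259 × 10^-14 J.
For a photon f = E/h, so f = 6.529 × 10^19 Hz.
Converting to PHz: f = 65290 PHz ≈ 6.53 × 10^4 PHz.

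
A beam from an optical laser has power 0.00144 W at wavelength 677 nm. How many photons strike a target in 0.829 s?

4.07 × 10^15 photons

Total energy: E_total = P·t = 0.00144 × 0.829 = 0.001194 J.
Per-photon energy: E = 2.934 × 10^-19 J.
N = E_total / E_photon = 4.07 × 10^15.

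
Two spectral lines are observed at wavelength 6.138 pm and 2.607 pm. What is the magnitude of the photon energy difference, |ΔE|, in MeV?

Using E = hc/λ: E₁ = 3.2363e-14 J, E₂ = 7.6197e-14 J.
|ΔE| = |3.2363e-14 − 7.6197e-14| = 4.38e-14 J = 0.274 MeV.

0.274 MeV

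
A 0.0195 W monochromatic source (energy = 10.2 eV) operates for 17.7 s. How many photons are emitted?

Total energy: E_total = P·t = 0.0195 × 17.7 = 0.3452 J.
Per-photon energy: E = 1.634 × 10^-18 J.
N = E_total / E_photon = 2.11 × 10^17.

2.11 × 10^17 photons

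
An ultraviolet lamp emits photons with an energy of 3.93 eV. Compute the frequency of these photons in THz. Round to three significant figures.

(h = 6.62607015 × 10^-34 J·s, 1 eV = 1.602176634 × 10^-19 J.)
In SI units: E = 3.93 eV = 6.2966 × 10^-19 J.
For a photon f = E/h, so f = 9.503 × 10^14 Hz.
Converting to THz: f = 950.3 THz ≈ 950 THz.

950 THz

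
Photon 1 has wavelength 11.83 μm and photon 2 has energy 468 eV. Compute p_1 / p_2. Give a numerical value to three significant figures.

2.24e-4

p_1 = 5.601e-29 kg·m/s (from wavelength = 11.83 μm, via p = h/λ).
p_2 = 2.501e-25 kg·m/s (from energy = 468 eV, via p = E/c).
Ratio = 5.601e-29 / 2.501e-25 = 2.24e-4.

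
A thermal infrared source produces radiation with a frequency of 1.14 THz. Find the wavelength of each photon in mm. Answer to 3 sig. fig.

Take c = 2.99792458e8 m/s.
First convert: f = 1.14 THz = 1.14e12 Hz.
The photon relation is λ = c/f, giving λ = 2.630e-4 m.
Converting to mm: λ = 0.2630 mm ≈ 0.263 mm.

0.263 mm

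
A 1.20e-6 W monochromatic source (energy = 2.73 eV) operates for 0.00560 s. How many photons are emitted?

Total energy: E_total = P·t = 1.20e-6 × 0.00560 = 6.720e-9 J.
Per-photon energy: E = 4.374e-19 J.
N = E_total / E_photon = 1.54e10.

1.54e10 photons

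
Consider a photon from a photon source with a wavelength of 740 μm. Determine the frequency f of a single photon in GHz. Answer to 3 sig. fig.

(c = 2.99792458·10^8 m/s.)
In SI units: λ = 740 μm = 7.40·10^-4 m.
Apply f = c/λ: f = 4.051·10^11 Hz.
Converting to GHz: f = 405.1 GHz ≈ 405 GHz.

405 GHz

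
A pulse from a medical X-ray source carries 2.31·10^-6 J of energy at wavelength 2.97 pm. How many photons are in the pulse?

Per-photon energy: E = 6.688·10^-14 J (from wavelength = 2.97 pm).
N = E_total / E_photon = 2.31·10^-6 J / 6.688·10^-14 J = 3.45·10^7.

3.45·10^7 photons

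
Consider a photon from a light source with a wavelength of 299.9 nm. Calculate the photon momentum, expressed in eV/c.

4.13 eV/c

Use h = 6.62607015·10^-34 J·s, c = 2.99792458·10^8 m/s, 1 eV = 1.602176634·10^-19 J.
In SI units: λ = 299.9 nm = 2.999·10^-7 m.
Since p = h/λ for a photon, p = 2.209·10^-27 kg·m/s.
Converting to eV/c: p = 4.134 eV/c ≈ 4.13 eV/c.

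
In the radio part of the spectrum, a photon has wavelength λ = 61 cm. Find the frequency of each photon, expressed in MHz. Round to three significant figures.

Use c = 2.99792458·10^8 m/s.
First convert: λ = 61 cm = 0.61 m.
The photon relation is f = c/λ, giving f = 4.915·10^8 Hz.
Converting to MHz: f = 491.5 MHz ≈ 491 MHz.

491 MHz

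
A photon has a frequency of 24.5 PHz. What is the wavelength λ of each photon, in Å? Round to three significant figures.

122 Å

(c = 2.99792458·10^8 m/s.)
First convert: f = 24.5 PHz = 2.45·10^16 Hz.
The photon relation is λ = c/f, giving λ = 1.224·10^-8 m.
Converting to Å: λ = 122.4 Å ≈ 122 Å.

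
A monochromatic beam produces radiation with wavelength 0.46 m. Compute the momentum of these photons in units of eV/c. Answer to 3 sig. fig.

Use h = 6.62607015e-34 J·s, c = 2.99792458e8 m/s, 1 eV = 1.602176634e-19 J.
Since p = h/λ for a photon, p = 1.440e-33 kg·m/s.
Converting to eV/c: p = 2.695e-6 eV/c ≈ 2.70e-6 eV/c.

2.70e-6 eV/c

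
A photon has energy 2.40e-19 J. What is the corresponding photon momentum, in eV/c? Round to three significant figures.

1.50 eV/c

Use c = 2.99792458e8 m/s, 1 eV = 1.602176634e-19 J.
Apply p = E/c: p = 8.006e-28 kg·m/s.
Converting to eV/c: p = 1.498 eV/c ≈ 1.50 eV/c.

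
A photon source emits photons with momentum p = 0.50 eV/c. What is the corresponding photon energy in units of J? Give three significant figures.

8.01e-20 J

Convert to SI: p = 0.50 eV/c = 2.6721e-28 kg·m/s.
The photon relation is E = pc, giving E = 8.011e-20 J.
So E ≈ 8.01e-20 J.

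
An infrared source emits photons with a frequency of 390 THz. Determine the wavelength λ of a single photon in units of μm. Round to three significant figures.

0.769 μm

Take c = 2.99792458 × 10^8 m/s.
In SI units: f = 390 THz = 3.9 × 10^14 Hz.
Apply λ = c/f: λ = 7.687 × 10^-7 m.
Converting to μm: λ = 0.7687 μm ≈ 0.769 μm.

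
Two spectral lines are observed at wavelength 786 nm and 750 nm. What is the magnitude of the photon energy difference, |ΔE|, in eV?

Using E = hc/λ: E₁ = 2.527·10^-19 J, E₂ = 2.649·10^-19 J.
|ΔE| = |2.527·10^-19 − 2.649·10^-19| = 1.21·10^-20 J = 0.0757 eV.

0.0757 eV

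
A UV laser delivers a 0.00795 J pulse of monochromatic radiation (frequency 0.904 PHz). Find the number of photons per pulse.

Per-photon energy: E = 5.990e-19 J (from frequency = 0.904 PHz).
N = E_total / E_photon = 0.00795 J / 5.990e-19 J = 1.33e16.

1.33e16 photons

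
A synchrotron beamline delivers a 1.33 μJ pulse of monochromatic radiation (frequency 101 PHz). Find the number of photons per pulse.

1.99e10 photons

Per-photon energy: E = 6.692e-17 J (from frequency = 101 PHz).
N = E_total / E_photon = 1.33e-6 J / 6.692e-17 J = 1.99e10.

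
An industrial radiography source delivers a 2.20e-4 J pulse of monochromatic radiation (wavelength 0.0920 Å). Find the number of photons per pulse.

Per-photon energy: E = 2.159e-14 J (from wavelength = 0.0920 Å).
N = E_total / E_photon = 2.20e-4 J / 2.159e-14 J = 1.02e10.

1.02e10 photons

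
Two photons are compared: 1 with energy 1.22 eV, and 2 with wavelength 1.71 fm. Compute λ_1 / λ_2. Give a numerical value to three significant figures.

λ_1 = 1.016 × 10^-6 m (from energy = 1.22 eV, via λ = hc/E).
λ_2 = 1.710 × 10^-15 m (from wavelength = 1.71 fm, via λ given directly).
Ratio = 1.016 × 10^-6 / 1.710 × 10^-15 = 5.94 × 10^8.

5.94 × 10^8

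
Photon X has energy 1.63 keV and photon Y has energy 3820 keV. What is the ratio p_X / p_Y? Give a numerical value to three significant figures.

4.27 × 10^-4

p_X = 8.711 × 10^-25 kg·m/s (from energy = 1.63 keV, via p = E/c).
p_Y = 2.042 × 10^-21 kg·m/s (from energy = 3820 keV, via p = E/c).
Ratio = 8.711 × 10^-25 / 2.042 × 10^-21 = 4.27 × 10^-4.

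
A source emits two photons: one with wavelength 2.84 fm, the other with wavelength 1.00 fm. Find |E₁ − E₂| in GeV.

Using E = hc/λ: E₁ = 6.995e-11 J, E₂ = 1.986e-10 J.
|ΔE| = |6.995e-11 − 1.986e-10| = 1.29e-10 J = 0.803 GeV.

0.803 GeV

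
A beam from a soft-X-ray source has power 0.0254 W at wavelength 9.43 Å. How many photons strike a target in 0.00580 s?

Total energy: E_total = P·t = 0.0254 × 0.00580 = 1.473e-4 J.
Per-photon energy: E = 2.107e-16 J.
N = E_total / E_photon = 6.99e11.

6.99e11 photons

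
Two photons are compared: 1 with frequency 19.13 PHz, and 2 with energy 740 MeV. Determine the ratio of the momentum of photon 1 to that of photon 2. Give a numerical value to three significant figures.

1.07e-7

p_1 = 4.228e-26 kg·m/s (from frequency = 19.13 PHz, via p = hf/c).
p_2 = 3.955e-19 kg·m/s (from energy = 740 MeV, via p = E/c).
Ratio = 4.228e-26 / 3.955e-19 = 1.07e-7.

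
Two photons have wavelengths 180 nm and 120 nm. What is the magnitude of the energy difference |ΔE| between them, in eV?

3.44 eV

Using E = hc/λ: E₁ = 1.104e-18 J, E₂ = 1.655e-18 J.
|ΔE| = |1.104e-18 − 1.655e-18| = 5.52e-19 J = 3.44 eV.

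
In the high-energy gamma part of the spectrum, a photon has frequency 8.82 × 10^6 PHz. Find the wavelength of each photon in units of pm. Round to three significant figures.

First convert: f = 8.82 × 10^6 PHz = 8.82 × 10^21 Hz.
Since λ = c/f for a photon, λ = 3.399 × 10^-14 m.
Converting to pm: λ = 0.03399 pm ≈ 0.0340 pm.

0.0340 pm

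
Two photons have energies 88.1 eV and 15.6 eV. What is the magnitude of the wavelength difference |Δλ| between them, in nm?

65.4 nm

Using λ = hc/E: λ₁ = 1.407 × 10^-8 m, λ₂ = 7.948 × 10^-8 m.
|Δλ| = |1.407 × 10^-8 − 7.948 × 10^-8| = 6.54 × 10^-8 m = 65.4 nm.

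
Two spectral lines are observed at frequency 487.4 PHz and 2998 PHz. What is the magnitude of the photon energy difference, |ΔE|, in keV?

10.4 keV

Using E = hf: E₁ = 3.2295e-16 J, E₂ = 1.9865e-15 J.
|ΔE| = |3.2295e-16 − 1.9865e-15| = 1.66e-15 J = 10.4 keV.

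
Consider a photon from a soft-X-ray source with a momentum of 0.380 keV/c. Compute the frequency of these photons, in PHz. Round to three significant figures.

91.9 PHz

In SI units: p = 0.380 keV/c = 2.0308e-25 kg·m/s.
For a photon f = pc/h, so f = 9.188e16 Hz.
Converting to PHz: f = 91.88 PHz ≈ 91.9 PHz.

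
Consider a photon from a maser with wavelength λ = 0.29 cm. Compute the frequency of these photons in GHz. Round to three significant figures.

103 GHz

Convert to SI: λ = 0.29 cm = 0.0029 m.
The photon relation is f = c/λ, giving f = 1.034 × 10^11 Hz.
Converting to GHz: f = 103.4 GHz ≈ 103 GHz.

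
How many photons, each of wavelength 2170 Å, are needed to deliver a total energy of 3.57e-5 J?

3.90e13 photons

Per-photon energy: E = 9.154e-19 J (from wavelength = 2170 Å).
N = E_total / E_photon = 3.57e-5 J / 9.154e-19 J = 3.90e13.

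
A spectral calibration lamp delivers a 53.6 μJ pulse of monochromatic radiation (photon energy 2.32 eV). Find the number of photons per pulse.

1.44e14 photons

Per-photon energy: E = 3.717e-19 J (from energy = 2.32 eV).
N = E_total / E_photon = 5.36e-5 J / 3.717e-19 J = 1.44e14.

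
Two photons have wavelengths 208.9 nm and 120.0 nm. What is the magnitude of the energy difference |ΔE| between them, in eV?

4.40 eV

Using E = hc/λ: E₁ = 9.5091e-19 J, E₂ = 1.6554e-18 J.
|ΔE| = |9.5091e-19 − 1.6554e-18| = 7.04e-19 J = 4.40 eV.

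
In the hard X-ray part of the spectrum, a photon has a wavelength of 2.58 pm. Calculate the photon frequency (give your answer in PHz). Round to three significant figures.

1.16 × 10^5 PHz

In SI units: λ = 2.58 pm = 2.58 × 10^-12 m.
The photon relation is f = c/λ, giving f = 1.162 × 10^20 Hz.
Converting to PHz: f = 116200 PHz ≈ 1.16 × 10^5 PHz.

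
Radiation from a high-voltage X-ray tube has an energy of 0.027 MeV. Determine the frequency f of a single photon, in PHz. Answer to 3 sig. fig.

Use h = 6.62607015e-34 J·s, 1 eV = 1.602176634e-19 J.
In SI units: E = 0.027 MeV = 4.3259e-15 J.
Apply f = E/h: f = 6.529e18 Hz.
Converting to PHz: f = 6529 PHz ≈ 6530 PHz.

6530 PHz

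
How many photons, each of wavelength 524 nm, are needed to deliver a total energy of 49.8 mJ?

Per-photon energy: E = 3.791e-19 J (from wavelength = 524 nm).
N = E_total / E_photon = 0.0498 J / 3.791e-19 J = 1.31e17.

1.31e17 photons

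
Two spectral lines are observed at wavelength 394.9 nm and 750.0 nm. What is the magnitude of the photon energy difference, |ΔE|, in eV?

1.49 eV

Using E = hc/λ: E₁ = 5.0303e-19 J, E₂ = 2.6486e-19 J.
|ΔE| = |5.0303e-19 − 2.6486e-19| = 2.38e-19 J = 1.49 eV.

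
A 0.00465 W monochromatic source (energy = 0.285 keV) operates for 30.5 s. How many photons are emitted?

Total energy: E_total = P·t = 0.00465 × 30.5 = 0.1418 J.
Per-photon energy: E = 4.566e-17 J.
N = E_total / E_photon = 3.11e15.

3.11e15 photons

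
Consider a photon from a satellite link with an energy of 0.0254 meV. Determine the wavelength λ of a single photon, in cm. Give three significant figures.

First convert: E = 0.0254 meV = 4.0695 × 10^-24 J.
The photon relation is λ = hc/E, giving λ = 0.04881 m.
Converting to cm: λ = 4.881 cm ≈ 4.88 cm.

4.88 cm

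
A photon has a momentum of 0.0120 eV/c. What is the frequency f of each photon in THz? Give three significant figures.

In SI units: p = 0.0120 eV/c = 6.4131e-30 kg·m/s.
For a photon f = pc/h, so f = 2.902e12 Hz.
Converting to THz: f = 2.902 THz ≈ 2.90 THz.

2.90 THz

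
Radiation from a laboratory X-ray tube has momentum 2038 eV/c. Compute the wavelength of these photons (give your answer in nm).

Use h = 6.62607015e-34 J·s, c = 2.99792458e8 m/s, 1 eV = 1.602176634e-19 J.
First convert: p = 2038 eV/c = 1.0892e-24 kg·m/s.
Since λ = h/p for a photon, λ = 6.084e-10 m.
Converting to nm: λ = 0.6084 nm ≈ 0.608 nm.

0.608 nm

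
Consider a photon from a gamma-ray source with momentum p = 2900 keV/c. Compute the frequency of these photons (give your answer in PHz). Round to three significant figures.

7.01 × 10^5 PHz

(h = 6.62607015 × 10^-34 J·s, c = 2.99792458 × 10^8 m/s, 1 eV = 1.602176634 × 10^-19 J.)
First convert: p = 2900 keV/c = 1.5498 × 10^-21 kg·m/s.
Apply f = pc/h: f = 7.012 × 10^20 Hz.
Converting to PHz: f = 701200 PHz ≈ 7.01 × 10^5 PHz.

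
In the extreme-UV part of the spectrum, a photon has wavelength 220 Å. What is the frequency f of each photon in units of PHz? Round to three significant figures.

13.6 PHz

Convert to SI: λ = 220 Å = 2.2e-8 m.
The photon relation is f = c/λ, giving f = 1.363e16 Hz.
Converting to PHz: f = 13.63 PHz ≈ 13.6 PHz.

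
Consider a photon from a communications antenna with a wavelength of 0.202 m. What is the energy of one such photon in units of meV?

6.14e-3 meV

Use h = 6.62607015e-34 J·s, c = 2.99792458e8 m/s, 1 eV = 1.602176634e-19 J.
The photon relation is E = hc/λ, giving E = 9.834e-25 J.
Converting to meV: E = 0.006138 meV ≈ 6.14e-3 meV.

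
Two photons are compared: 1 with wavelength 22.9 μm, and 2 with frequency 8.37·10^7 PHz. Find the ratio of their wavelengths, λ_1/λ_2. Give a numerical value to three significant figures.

6.39·10^9

λ_1 = 2.290·10^-5 m (from wavelength = 22.9 μm, via λ given directly).
λ_2 = 3.582·10^-15 m (from frequency = 8.37·10^7 PHz, via λ = c/f).
Ratio = 2.290·10^-5 / 3.582·10^-15 = 6.39·10^9.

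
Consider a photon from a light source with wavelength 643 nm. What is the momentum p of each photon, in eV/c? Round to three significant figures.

1.93 eV/c

Take h = 6.62607015e-34 J·s, c = 2.99792458e8 m/s, 1 eV = 1.602176634e-19 J.
Convert to SI: λ = 643 nm = 6.43e-7 m.
Since p = h/λ for a photon, p = 1.030e-27 kg·m/s.
Converting to eV/c: p = 1.928 eV/c ≈ 1.93 eV/c.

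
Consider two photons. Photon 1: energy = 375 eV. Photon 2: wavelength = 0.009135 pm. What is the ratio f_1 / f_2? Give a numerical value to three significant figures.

f_1 = 9.067e16 Hz (from energy = 375 eV, via f = E/h).
f_2 = 3.282e22 Hz (from wavelength = 0.009135 pm, via f = c/λ).
Ratio = 9.067e16 / 3.282e22 = 2.76e-6.

2.76e-6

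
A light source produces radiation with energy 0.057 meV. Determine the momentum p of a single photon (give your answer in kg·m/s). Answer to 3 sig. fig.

Use c = 2.99792458e8 m/s, 1 eV = 1.602176634e-19 J.
Convert to SI: E = 0.057 meV = 9.1324e-24 J.
The photon relation is p = E/c, giving p = 3.046e-32 kg·m/s.
So p ≈ 3.05e-32 kg·m/s.

3.05e-32 kg·m/s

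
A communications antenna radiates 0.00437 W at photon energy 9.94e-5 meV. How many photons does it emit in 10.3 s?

2.83e24 photons

Total energy: E_total = P·t = 0.00437 × 10.3 = 0.04501 J.
Per-photon energy: E = 1.593e-26 J.
N = E_total / E_photon = 2.83e24.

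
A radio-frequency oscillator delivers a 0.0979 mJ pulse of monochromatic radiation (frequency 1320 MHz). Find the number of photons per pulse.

Per-photon energy: E = 8.746 × 10^-25 J (from frequency = 1320 MHz).
N = E_total / E_photon = 9.79 × 10^-5 J / 8.746 × 10^-25 J = 1.12 × 10^20.

1.12 × 10^20 photons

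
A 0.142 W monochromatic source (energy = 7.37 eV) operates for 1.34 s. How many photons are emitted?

1.61e17 photons

Total energy: E_total = P·t = 0.142 × 1.34 = 0.1903 J.
Per-photon energy: E = 1.181e-18 J.
N = E_total / E_photon = 1.61e17.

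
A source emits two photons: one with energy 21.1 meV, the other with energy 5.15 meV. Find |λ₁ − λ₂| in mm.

0.182 mm

Using λ = hc/E: λ₁ = 5.876e-5 m, λ₂ = 2.407e-4 m.
|Δλ| = |5.876e-5 − 2.407e-4| = 1.82e-4 m = 0.182 mm.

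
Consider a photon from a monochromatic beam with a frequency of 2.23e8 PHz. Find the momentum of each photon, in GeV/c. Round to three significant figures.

0.922 GeV/c

Take h = 6.62607015e-34 J·s, c = 2.99792458e8 m/s, 1 eV = 1.602176634e-19 J.
First convert: f = 2.23e8 PHz = 2.23e23 Hz.
For a photon p = hf/c, so p = 4.929e-19 kg·m/s.
Converting to GeV/c: p = 0.9223 GeV/c ≈ 0.922 GeV/c.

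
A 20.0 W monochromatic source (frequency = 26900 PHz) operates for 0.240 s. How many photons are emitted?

Total energy: E_total = P·t = 20.0 × 0.240 = 4.800 J.
Per-photon energy: E = 1.782·10^-14 J.
N = E_total / E_photon = 2.69·10^14.

2.69·10^14 photons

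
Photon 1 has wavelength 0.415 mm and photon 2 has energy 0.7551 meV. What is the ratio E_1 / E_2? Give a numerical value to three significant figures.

E_1 = 4.787e-22 J (from wavelength = 0.415 mm, via E = hc/λ).
E_2 = 1.210e-22 J (from energy = 0.7551 meV, via E given directly).
Ratio = 4.787e-22 / 1.210e-22 = 3.96.

3.96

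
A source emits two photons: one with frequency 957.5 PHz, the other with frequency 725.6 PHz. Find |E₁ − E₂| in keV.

0.959 keV

Using E = hf: E₁ = 6.3445e-16 J, E₂ = 4.8079e-16 J.
|ΔE| = |6.3445e-16 − 4.8079e-16| = 1.54e-16 J = 0.959 keV.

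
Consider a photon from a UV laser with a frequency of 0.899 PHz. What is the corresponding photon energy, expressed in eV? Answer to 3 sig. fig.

3.72 eV

Take h = 6.62607015 × 10^-34 J·s, 1 eV = 1.602176634 × 10^-19 J.
First convert: f = 0.899 PHz = 8.99 × 10^14 Hz.
Since E = hf for a photon, E = 5.957 × 10^-19 J.
Converting to eV: E = 3.718 eV ≈ 3.72 eV.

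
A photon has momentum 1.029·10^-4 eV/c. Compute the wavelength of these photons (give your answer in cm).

1.20 cm

First convert: p = 1.029·10^-4 eV/c = 5.4993·10^-32 kg·m/s.
Since λ = h/p for a photon, λ = 0.01205 m.
Converting to cm: λ = 1.205 cm ≈ 1.20 cm.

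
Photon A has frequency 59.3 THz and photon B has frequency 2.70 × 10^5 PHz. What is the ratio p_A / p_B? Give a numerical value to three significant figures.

2.20 × 10^-7

p_A = 1.311 × 10^-28 kg·m/s (from frequency = 59.3 THz, via p = hf/c).
p_B = 5.968 × 10^-22 kg·m/s (from frequency = 2.70 × 10^5 PHz, via p = hf/c).
Ratio = 1.311 × 10^-28 / 5.968 × 10^-22 = 2.20 × 10^-7.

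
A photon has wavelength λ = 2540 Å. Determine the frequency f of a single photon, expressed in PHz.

1.18 PHz

(c = 2.99792458 × 10^8 m/s.)
First convert: λ = 2540 Å = 2.54 × 10^-7 m.
Since f = c/λ for a photon, f = 1.180 × 10^15 Hz.
Converting to PHz: f = 1.180 PHz ≈ 1.18 PHz.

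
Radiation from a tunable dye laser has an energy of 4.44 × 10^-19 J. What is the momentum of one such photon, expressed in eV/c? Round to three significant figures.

Apply p = E/c: p = 1.481 × 10^-27 kg·m/s.
Converting to eV/c: p = 2.771 eV/c ≈ 2.77 eV/c.

2.77 eV/c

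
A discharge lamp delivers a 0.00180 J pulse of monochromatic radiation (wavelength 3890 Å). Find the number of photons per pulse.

3.52e15 photons

Per-photon energy: E = 5.107e-19 J (from wavelength = 3890 Å).
N = E_total / E_photon = 0.00180 J / 5.107e-19 J = 3.52e15.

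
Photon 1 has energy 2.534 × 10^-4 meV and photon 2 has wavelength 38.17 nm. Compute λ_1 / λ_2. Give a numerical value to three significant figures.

λ_1 = 4.893 m (from energy = 2.534 × 10^-4 meV, via λ = hc/E).
λ_2 = 3.817 × 10^-8 m (from wavelength = 38.17 nm, via λ given directly).
Ratio = 4.893 / 3.817 × 10^-8 = 1.28 × 10^8.

1.28 × 10^8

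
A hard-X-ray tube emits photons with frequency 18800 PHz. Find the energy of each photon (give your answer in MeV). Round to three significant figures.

0.0778 MeV

Convert to SI: f = 18800 PHz = 1.88e19 Hz.
Since E = hf for a photon, E = 1.246e-14 J.
Converting to MeV: E = 0.07775 MeV ≈ 0.0778 MeV.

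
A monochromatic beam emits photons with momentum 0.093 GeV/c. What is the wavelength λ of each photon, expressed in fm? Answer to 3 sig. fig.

Take h = 6.62607015 × 10^-34 J·s, c = 2.99792458 × 10^8 m/s, 1 eV = 1.602176634 × 10^-19 J.
First convert: p = 0.093 GeV/c = 4.9702 × 10^-20 kg·m/s.
The photon relation is λ = h/p, giving λ = 1.333 × 10^-14 m.
Converting to fm: λ = 13.33 fm ≈ 13.3 fm.

13.3 fm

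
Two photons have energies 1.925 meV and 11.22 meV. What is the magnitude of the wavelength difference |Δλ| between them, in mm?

0.534 mm

Using λ = hc/E: λ₁ = 6.4407 × 10^-4 m, λ₂ = 1.1050 × 10^-4 m.
|Δλ| = |6.4407 × 10^-4 − 1.1050 × 10^-4| = 5.34 × 10^-4 m = 0.534 mm.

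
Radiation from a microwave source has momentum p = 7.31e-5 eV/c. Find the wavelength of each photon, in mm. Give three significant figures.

17.0 mm

Convert to SI: p = 7.31e-5 eV/c = 3.9067e-32 kg·m/s.
For a photon λ = h/p, so λ = 0.01696 m.
Converting to mm: λ = 16.96 mm ≈ 17.0 mm.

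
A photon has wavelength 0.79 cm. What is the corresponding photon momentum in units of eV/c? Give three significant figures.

1.57 × 10^-4 eV/c

In SI units: λ = 0.79 cm = 0.0079 m.
The photon relation is p = h/λ, giving p = 8.387 × 10^-32 kg·m/s.
Converting to eV/c: p = 1.569 × 10^-4 eV/c ≈ 1.57 × 10^-4 eV/c.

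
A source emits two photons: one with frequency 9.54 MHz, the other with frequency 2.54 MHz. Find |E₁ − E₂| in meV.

Using E = hf: E₁ = 6.321·10^-27 J, E₂ = 1.683·10^-27 J.
|ΔE| = |6.321·10^-27 − 1.683·10^-27| = 4.64·10^-27 J = 2.89·10^-5 meV.

2.89·10^-5 meV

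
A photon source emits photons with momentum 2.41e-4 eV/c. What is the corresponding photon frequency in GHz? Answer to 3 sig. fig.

58.3 GHz

(h = 6.62607015e-34 J·s, c = 2.99792458e8 m/s, 1 eV = 1.602176634e-19 J.)
Convert to SI: p = 2.41e-4 eV/c = 1.2880e-31 kg·m/s.
For a photon f = pc/h, so f = 5.827e10 Hz.
Converting to GHz: f = 58.27 GHz ≈ 58.3 GHz.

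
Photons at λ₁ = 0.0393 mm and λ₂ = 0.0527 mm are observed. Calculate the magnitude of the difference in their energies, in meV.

8.02 meV

Using E = hc/λ: E₁ = 5.055 × 10^-21 J, E₂ = 3.769 × 10^-21 J.
|ΔE| = |5.055 × 10^-21 − 3.769 × 10^-21| = 1.29 × 10^-21 J = 8.02 meV.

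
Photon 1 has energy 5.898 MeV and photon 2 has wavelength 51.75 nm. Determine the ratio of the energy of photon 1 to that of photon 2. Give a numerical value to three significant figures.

E_1 = 9.450 × 10^-13 J (from energy = 5.898 MeV, via E given directly).
E_2 = 3.839 × 10^-18 J (from wavelength = 51.75 nm, via E = hc/λ).
Ratio = 9.450 × 10^-13 / 3.839 × 10^-18 = 2.46 × 10^5.

2.46 × 10^5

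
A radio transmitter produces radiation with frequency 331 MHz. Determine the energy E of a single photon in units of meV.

1.37e-3 meV

In SI units: f = 331 MHz = 3.31e8 Hz.
For a photon E = hf, so E = 2.193e-25 J.
Converting to meV: E = 0.001369 meV ≈ 1.37e-3 meV.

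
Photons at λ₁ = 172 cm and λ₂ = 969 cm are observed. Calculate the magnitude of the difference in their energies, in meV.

Using E = hc/λ: E₁ = 1.155e-25 J, E₂ = 2.050e-26 J.
|ΔE| = |1.155e-25 − 2.050e-26| = 9.50e-26 J = 5.93e-4 meV.

5.93e-4 meV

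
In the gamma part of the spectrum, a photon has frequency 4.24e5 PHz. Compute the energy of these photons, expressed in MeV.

1.75 MeV

First convert: f = 4.24e5 PHz = 4.24e20 Hz.
For a photon E = hf, so E = 2.809e-13 J.
Converting to MeV: E = 1.754 MeV ≈ 1.75 MeV.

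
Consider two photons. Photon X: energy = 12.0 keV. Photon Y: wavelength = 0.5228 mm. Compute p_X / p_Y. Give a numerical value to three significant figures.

p_X = 6.413e-24 kg·m/s (from energy = 12.0 keV, via p = E/c).
p_Y = 1.267e-30 kg·m/s (from wavelength = 0.5228 mm, via p = h/λ).
Ratio = 6.413e-24 / 1.267e-30 = 5.06e6.

5.06e6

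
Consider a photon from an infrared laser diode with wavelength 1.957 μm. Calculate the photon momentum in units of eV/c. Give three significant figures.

Convert to SI: λ = 1.957 μm = 1.957 × 10^-6 m.
Since p = h/λ for a photon, p = 3.386 × 10^-28 kg·m/s.
Converting to eV/c: p = 0.6335 eV/c ≈ 0.634 eV/c.

0.634 eV/c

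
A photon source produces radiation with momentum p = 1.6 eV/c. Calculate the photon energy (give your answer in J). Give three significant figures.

First convert: p = 1.6 eV/c = 8.5509e-28 kg·m/s.
Since E = pc for a photon, E = 2.563e-19 J.
So E ≈ 2.56e-19 J.

2.56e-19 J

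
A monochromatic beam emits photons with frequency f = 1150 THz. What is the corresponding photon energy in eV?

Convert to SI: f = 1150 THz = 1.15·10^15 Hz.
Apply E = hf: E = 7.620·10^-19 J.
Converting to eV: E = 4.756 eV ≈ 4.76 eV.

4.76 eV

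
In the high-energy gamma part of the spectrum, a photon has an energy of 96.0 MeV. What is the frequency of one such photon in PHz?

2.32 × 10^7 PHz

In SI units: E = 96.0 MeV = 1.5381 × 10^-11 J.
For a photon f = E/h, so f = 2.321 × 10^22 Hz.
Converting to PHz: f = 2.321 × 10^7 PHz ≈ 2.32 × 10^7 PHz.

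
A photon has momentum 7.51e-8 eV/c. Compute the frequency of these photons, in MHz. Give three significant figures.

In SI units: p = 7.51e-8 eV/c = 4.0136e-35 kg·m/s.
The photon relation is f = pc/h, giving f = 1.816e7 Hz.
Converting to MHz: f = 18.16 MHz ≈ 18.2 MHz.

18.2 MHz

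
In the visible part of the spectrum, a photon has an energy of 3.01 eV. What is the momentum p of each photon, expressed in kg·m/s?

1.61e-27 kg·m/s

Convert to SI: E = 3.01 eV = 4.8226e-19 J.
The photon relation is p = E/c, giving p = 1.609e-27 kg·m/s.
So p ≈ 1.61e-27 kg·m/s.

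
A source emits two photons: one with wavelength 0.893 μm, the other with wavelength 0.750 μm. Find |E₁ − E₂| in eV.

Using E = hc/λ: E₁ = 2.224 × 10^-19 J, E₂ = 2.649 × 10^-19 J.
|ΔE| = |2.224 × 10^-19 − 2.649 × 10^-19| = 4.24 × 10^-20 J = 0.265 eV.

0.265 eV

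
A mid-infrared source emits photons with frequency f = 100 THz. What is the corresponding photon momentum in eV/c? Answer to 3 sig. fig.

0.414 eV/c

Use h = 6.62607015e-34 J·s, c = 2.99792458e8 m/s, 1 eV = 1.602176634e-19 J.
First convert: f = 100 THz = 1.0e14 Hz.
Since p = hf/c for a photon, p = 2.210e-28 kg·m/s.
Converting to eV/c: p = 0.4136 eV/c ≈ 0.414 eV/c.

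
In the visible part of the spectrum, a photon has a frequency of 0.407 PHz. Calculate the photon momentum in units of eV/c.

1.68 eV/c

First convert: f = 0.407 PHz = 4.07 × 10^14 Hz.
The photon relation is p = hf/c, giving p = 8.996 × 10^-28 kg·m/s.
Converting to eV/c: p = 1.683 eV/c ≈ 1.68 eV/c.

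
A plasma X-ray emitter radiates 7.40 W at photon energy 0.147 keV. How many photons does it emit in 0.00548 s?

Total energy: E_total = P·t = 7.40 × 0.00548 = 0.04055 J.
Per-photon energy: E = 2.355e-17 J.
N = E_total / E_photon = 1.72e15.

1.72e15 photons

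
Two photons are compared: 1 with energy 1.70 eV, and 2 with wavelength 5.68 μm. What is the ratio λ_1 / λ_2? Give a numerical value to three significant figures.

λ_1 = 7.293·10^-7 m (from energy = 1.70 eV, via λ = hc/E).
λ_2 = 5.680·10^-6 m (from wavelength = 5.68 μm, via λ given directly).
Ratio = 7.293·10^-7 / 5.680·10^-6 = 0.128.

0.128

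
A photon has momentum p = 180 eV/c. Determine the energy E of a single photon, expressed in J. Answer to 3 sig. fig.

Convert to SI: p = 180 eV/c = 9.6197 × 10^-26 kg·m/s.
For a photon E = pc, so E = 2.884 × 10^-17 J.
So E ≈ 2.88 × 10^-17 J.

2.88 × 10^-17 J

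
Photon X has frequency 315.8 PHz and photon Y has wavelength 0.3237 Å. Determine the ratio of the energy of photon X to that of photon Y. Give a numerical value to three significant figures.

0.0341

E_X = 2.093e-16 J (from frequency = 315.8 PHz, via E = hf).
E_Y = 6.137e-15 J (from wavelength = 0.3237 Å, via E = hc/λ).
Ratio = 2.093e-16 / 6.137e-15 = 0.0341.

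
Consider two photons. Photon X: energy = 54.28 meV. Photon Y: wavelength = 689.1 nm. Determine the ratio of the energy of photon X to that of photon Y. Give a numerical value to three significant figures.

E_X = 8.697e-21 J (from energy = 54.28 meV, via E given directly).
E_Y = 2.883e-19 J (from wavelength = 689.1 nm, via E = hc/λ).
Ratio = 8.697e-21 / 2.883e-19 = 0.0302.

0.0302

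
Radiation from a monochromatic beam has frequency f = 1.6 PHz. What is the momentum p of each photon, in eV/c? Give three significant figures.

Convert to SI: f = 1.6 PHz = 1.6 × 10^15 Hz.
Since p = hf/c for a photon, p = 3.536 × 10^-27 kg·m/s.
Converting to eV/c: p = 6.617 eV/c ≈ 6.62 eV/c.

6.62 eV/c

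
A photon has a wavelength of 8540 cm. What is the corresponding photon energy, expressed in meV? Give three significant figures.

1.45e-5 meV

(h = 6.62607015e-34 J·s, c = 2.99792458e8 m/s, 1 eV = 1.602176634e-19 J.)
Convert to SI: λ = 8540 cm = 85.4 m.
The photon relation is E = hc/λ, giving E = 2.326e-27 J.
Converting to meV: E = 1.452e-5 meV ≈ 1.45e-5 meV.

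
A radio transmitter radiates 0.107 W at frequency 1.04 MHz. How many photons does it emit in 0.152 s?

2.36 × 10^25 photons

Total energy: E_total = P·t = 0.107 × 0.152 = 0.01626 J.
Per-photon energy: E = 6.891 × 10^-28 J.
N = E_total / E_photon = 2.36 × 10^25.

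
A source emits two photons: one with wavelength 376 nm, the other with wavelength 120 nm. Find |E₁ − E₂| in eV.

Using E = hc/λ: E₁ = 5.283e-19 J, E₂ = 1.655e-18 J.
|ΔE| = |5.283e-19 − 1.655e-18| = 1.13e-18 J = 7.03 eV.

7.03 eV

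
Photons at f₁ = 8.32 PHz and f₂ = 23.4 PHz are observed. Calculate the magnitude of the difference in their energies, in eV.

62.4 eV

Using E = hf: E₁ = 5.513e-18 J, E₂ = 1.551e-17 J.
|ΔE| = |5.513e-18 − 1.551e-17| = 9.99e-18 J = 62.4 eV.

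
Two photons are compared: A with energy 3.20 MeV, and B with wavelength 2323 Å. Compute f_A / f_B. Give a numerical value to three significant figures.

6.00 × 10^5

f_A = 7.738 × 10^20 Hz (from energy = 3.20 MeV, via f = E/h).
f_B = 1.291 × 10^15 Hz (from wavelength = 2323 Å, via f = c/λ).
Ratio = 7.738 × 10^20 / 1.291 × 10^15 = 6.00 × 10^5.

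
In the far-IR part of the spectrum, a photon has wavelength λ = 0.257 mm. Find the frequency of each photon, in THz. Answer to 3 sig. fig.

First convert: λ = 0.257 mm = 2.57e-4 m.
The photon relation is f = c/λ, giving f = 1.167e12 Hz.
Converting to THz: f = 1.167 THz ≈ 1.17 THz.

1.17 THz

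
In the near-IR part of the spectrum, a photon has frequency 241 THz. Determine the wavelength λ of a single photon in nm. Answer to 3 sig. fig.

First convert: f = 241 THz = 2.41e14 Hz.
Since λ = c/f for a photon, λ = 1.244e-6 m.
Converting to nm: λ = 1244 nm ≈ 1240 nm.

1240 nm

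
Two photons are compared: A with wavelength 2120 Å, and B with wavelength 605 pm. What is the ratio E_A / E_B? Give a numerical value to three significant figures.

E_A = 9.370 × 10^-19 J (from wavelength = 2120 Å, via E = hc/λ).
E_B = 3.283 × 10^-16 J (from wavelength = 605 pm, via E = hc/λ).
Ratio = 9.370 × 10^-19 / 3.283 × 10^-16 = 2.85 × 10^-3.

2.85 × 10^-3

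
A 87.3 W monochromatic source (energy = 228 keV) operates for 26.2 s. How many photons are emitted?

Total energy: E_total = P·t = 87.3 × 26.2 = 2287 J.
Per-photon energy: E = 3.653e-14 J.
N = E_total / E_photon = 6.26e16.

6.26e16 photons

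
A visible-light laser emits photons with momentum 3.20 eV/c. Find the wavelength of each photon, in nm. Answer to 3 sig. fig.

387 nm

Take h = 6.62607015 × 10^-34 J·s, c = 2.99792458 × 10^8 m/s, 1 eV = 1.602176634 × 10^-19 J.
First convert: p = 3.20 eV/c = 1.7102 × 10^-27 kg·m/s.
For a photon λ = h/p, so λ = 3.875 × 10^-7 m.
Converting to nm: λ = 387.5 nm ≈ 387 nm.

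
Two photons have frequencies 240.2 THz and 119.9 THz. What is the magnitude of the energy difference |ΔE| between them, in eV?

0.498 eV

Using E = hf: E₁ = 1.5916e-19 J, E₂ = 7.9447e-20 J.
|ΔE| = |1.5916e-19 − 7.9447e-20| = 7.97e-20 J = 0.498 eV.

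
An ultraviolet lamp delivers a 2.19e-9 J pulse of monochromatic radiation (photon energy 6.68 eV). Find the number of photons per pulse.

Per-photon energy: E = 1.070e-18 J (from energy = 6.68 eV).
N = E_total / E_photon = 2.19e-9 J / 1.070e-18 J = 2.05e9.

2.05e9 photons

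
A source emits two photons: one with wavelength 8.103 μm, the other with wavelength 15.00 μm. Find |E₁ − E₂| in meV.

70.4 meV

Using E = hc/λ: E₁ = 2.4515 × 10^-20 J, E₂ = 1.3243 × 10^-20 J.
|ΔE| = |2.4515 × 10^-20 − 1.3243 × 10^-20| = 1.13 × 10^-20 J = 70.4 meV.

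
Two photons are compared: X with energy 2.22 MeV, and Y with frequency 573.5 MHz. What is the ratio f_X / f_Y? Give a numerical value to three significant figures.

f_X = 5.368e20 Hz (from energy = 2.22 MeV, via f = E/h).
f_Y = 5.735e8 Hz (from frequency = 573.5 MHz, via f given directly).
Ratio = 5.368e20 / 5.735e8 = 9.36e11.

9.36e11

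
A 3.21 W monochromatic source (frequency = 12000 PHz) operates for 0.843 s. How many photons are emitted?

3.40e14 photons

Total energy: E_total = P·t = 3.21 × 0.843 = 2.706 J.
Per-photon energy: E = 7.951e-15 J.
N = E_total / E_photon = 3.40e14.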